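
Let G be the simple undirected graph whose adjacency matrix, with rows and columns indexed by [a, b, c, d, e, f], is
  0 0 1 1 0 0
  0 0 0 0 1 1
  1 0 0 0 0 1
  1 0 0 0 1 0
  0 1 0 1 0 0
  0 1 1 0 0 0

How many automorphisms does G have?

12

G is 2-regular and connected on 6 vertices, i.e. the cycle C_6. C_6 has 6 rotations and 6 reflections, so Aut(C_6) ≅ D_6 of order 12.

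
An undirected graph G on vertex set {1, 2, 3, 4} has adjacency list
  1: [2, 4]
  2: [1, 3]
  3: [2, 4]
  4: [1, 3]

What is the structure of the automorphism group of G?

Every vertex has degree 2 and the graph is connected, so G is the 4-cycle C_4. The automorphisms of the 4-cycle are exactly the symmetries of a regular 4-gon: the dihedral group D_4, |D_4| = 8.

D_4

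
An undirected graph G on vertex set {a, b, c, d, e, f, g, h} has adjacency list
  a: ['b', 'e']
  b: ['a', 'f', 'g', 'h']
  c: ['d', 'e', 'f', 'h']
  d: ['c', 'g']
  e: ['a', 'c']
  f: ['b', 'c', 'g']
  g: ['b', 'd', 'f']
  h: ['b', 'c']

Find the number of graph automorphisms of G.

The degree sequence is [2, 4, 4, 2, 2, 3, 3, 2]. Checking the degree-preserving permutations of the vertex set shows that none except the identity preserves every edge, so Aut(G) is trivial.

1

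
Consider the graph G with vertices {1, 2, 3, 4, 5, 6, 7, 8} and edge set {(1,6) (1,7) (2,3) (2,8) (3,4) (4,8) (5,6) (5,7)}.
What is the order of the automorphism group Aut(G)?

G has two connected components, {2, 3, 4, 8} and {1, 5, 6, 7}; each is 2-regular, so G = C_4 ⊔ C_4. With two isomorphic components, Aut(G) = Aut(C_4) ≀ S_2 = (D_4 × D_4) ⋊ Z_2: permute each cycle by D_4, then optionally swap the two cycles. Order 2·(2·4)² = 128.

128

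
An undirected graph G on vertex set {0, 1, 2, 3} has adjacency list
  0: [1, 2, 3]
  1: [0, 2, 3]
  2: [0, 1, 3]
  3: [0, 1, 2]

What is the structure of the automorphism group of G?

S_4

Every vertex has degree 3, so G is the complete graph K_4. Every bijection on the vertex set is an automorphism of K_4; hence Aut(K_4) ≅ S_4, order 24.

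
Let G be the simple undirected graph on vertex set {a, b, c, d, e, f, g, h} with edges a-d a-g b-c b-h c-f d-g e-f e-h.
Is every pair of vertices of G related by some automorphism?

No

G has two connected components, {b, c, e, f, h} and {a, d, g}; each is 2-regular, so G = C_5 ⊔ C_3. The orbit of a under Aut(G) is {a, d, g}, which does not contain b, so G is not vertex-transitive.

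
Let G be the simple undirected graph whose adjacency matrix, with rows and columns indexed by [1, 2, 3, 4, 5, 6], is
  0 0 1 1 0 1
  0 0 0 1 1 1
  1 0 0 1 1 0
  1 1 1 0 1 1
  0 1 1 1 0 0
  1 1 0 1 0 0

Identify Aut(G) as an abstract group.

the dihedral group of order 10

Vertex 4 is the unique vertex of degree 5; the remaining 5 vertices each have degree 3 and induce a cycle, so G is the wheel on 6 vertices with hub 4. Every automorphism fixes the hub and acts on the rim 5-cycle, so Aut(G) ≅ Aut(C_5) = D_5 of order 10.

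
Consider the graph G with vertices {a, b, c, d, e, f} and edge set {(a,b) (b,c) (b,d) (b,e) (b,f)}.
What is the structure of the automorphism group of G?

the symmetric group on 5 letters

Vertex b has degree 5 and every other vertex has degree 1, so G is the star K_{1,5} with centre b. The 5 leaves are pairwise interchangeable while the centre is fixed, giving Aut(G) = S_5.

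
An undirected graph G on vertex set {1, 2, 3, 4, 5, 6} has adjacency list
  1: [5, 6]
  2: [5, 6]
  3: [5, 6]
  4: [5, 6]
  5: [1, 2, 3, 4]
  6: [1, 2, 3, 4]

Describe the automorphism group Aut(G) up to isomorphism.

S_4 × S_2

The vertices split by degree into {5, 6} (degree 4) and {1, 2, 3, 4} (degree 2); every edge runs between the two parts, so G is the complete bipartite graph K_{2,4}. The parts have unequal sizes, so no automorphism swaps them; each part is permuted independently, giving S_4 × S_2 of order 4!·2! = 48.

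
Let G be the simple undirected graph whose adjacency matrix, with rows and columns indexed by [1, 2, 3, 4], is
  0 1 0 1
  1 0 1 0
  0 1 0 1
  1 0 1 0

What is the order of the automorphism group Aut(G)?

8

G is 2-regular and connected on 4 vertices, i.e. the cycle C_4. The automorphisms of the 4-cycle are exactly the symmetries of a regular 4-gon: the dihedral group D_4, |D_4| = 8.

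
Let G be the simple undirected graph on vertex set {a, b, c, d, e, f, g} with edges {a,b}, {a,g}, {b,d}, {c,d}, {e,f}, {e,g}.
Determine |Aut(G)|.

2

The degree sequence is [2, 2, 1, 2, 2, 1, 2]; the two degree-1 vertices c and f are the ends of a path, so G = P_7. The only nontrivial automorphism of a path is the end-to-end reflection, so Aut(G) ≅ Z_2.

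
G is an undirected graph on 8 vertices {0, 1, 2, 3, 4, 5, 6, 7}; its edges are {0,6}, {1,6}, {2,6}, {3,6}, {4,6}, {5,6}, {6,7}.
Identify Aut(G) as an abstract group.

Vertex 6 has degree 7 and every other vertex has degree 1, so G is the star K_{1,7} with centre 6. The 7 leaves are pairwise interchangeable while the centre is fixed, giving Aut(G) = S_7.

the symmetric group on 7 letters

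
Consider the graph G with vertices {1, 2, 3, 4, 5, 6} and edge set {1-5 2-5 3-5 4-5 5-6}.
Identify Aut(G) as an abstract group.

S_5

Vertex 5 has degree 5 and every other vertex has degree 1, so G is the star K_{1,5} with centre 5. Any automorphism fixes the centre and permutes the 5 leaves freely, so Aut(G) ≅ S_5 of order 5! = 120.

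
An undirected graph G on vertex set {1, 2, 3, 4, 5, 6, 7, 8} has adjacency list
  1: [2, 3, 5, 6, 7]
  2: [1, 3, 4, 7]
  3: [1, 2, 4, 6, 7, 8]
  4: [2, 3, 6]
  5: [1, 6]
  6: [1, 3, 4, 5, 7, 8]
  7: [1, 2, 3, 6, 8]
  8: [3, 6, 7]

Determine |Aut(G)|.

1

Degrees alone do not determine every vertex (e.g. 1 and 7 both have degree 5), but their neighbour-degree multisets differ: N(1) has degrees [2, 4, 5, 6, 6] while N(7) has degrees [3, 4, 5, 6, 6]. Repeating this refinement separates all vertices, so the only automorphism is the identity.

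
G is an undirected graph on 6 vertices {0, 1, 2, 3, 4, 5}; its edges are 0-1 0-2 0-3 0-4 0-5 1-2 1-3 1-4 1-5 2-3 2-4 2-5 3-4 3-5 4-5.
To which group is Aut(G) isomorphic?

All 6 vertices are pairwise adjacent: G = K_6. Every bijection on the vertex set is an automorphism of K_6; hence Aut(K_6) ≅ S_6, order 720.

the symmetric group on 6 letters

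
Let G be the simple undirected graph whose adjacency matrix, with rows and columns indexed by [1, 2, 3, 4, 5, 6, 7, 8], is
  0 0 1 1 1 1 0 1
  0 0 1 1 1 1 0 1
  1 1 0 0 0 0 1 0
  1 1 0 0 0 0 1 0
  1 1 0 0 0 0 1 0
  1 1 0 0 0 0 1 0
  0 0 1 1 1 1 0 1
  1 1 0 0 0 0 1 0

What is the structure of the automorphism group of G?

S_3 × S_5

The vertices split by degree into {1, 2, 7} (degree 5) and {3, 4, 5, 6, 8} (degree 3); every edge runs between the two parts, so G is the complete bipartite graph K_{3,5}. Automorphisms preserve the bipartition setwise (since the parts differ in size) and act as S_3 × S_5 within it; |Aut| = 720.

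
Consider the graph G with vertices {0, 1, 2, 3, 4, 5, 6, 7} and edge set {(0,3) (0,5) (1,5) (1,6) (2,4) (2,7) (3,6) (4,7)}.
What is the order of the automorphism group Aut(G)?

60

G has two connected components, {0, 1, 3, 5, 6} and {2, 4, 7}; each is 2-regular, so G = C_5 ⊔ C_3. The components are non-isomorphic (different sizes), so Aut(G) = Aut(C_5) × Aut(C_3) = D_5 × D_3 of order 10·6 = 60.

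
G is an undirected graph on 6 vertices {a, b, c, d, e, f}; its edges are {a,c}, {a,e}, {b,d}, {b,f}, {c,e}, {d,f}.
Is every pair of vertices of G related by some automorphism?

G has two connected components, {b, d, f} and {a, c, e}; each is 2-regular, so G = C_3 ⊔ C_3. With two isomorphic components, Aut(G) = Aut(C_3) ≀ S_2 = (D_3 × D_3) ⋊ Z_2: permute each cycle by D_3, then optionally swap the two cycles. Order 2·(2·3)² = 72. Under this action every vertex can be carried to every other, so G is vertex-transitive.

Yes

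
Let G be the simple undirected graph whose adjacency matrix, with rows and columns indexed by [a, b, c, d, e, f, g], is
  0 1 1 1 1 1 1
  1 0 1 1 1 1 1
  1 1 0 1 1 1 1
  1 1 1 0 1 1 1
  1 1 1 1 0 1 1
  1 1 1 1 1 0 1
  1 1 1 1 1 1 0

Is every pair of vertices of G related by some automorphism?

Every vertex has degree 6, so G is the complete graph K_7. Any permutation of the 7 vertices preserves K_7, so Aut(K_7) = S_7 of order 7! = 5040. Under this action every vertex can be carried to every other, so G is vertex-transitive.

Yes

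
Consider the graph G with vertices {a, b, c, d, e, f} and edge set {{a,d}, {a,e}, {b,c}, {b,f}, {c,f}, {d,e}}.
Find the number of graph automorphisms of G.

72

G has two connected components, {a, d, e} and {b, c, f}; each is 2-regular, so G = C_3 ⊔ C_3. With two isomorphic components, Aut(G) = Aut(C_3) ≀ S_2 = (D_3 × D_3) ⋊ Z_2: permute each cycle by D_3, then optionally swap the two cycles. Order 2·(2·3)² = 72.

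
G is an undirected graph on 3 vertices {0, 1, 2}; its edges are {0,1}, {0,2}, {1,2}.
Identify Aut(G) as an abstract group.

S_3

Every vertex has degree 2, so G is the complete graph K_3. Every bijection on the vertex set is an automorphism of K_3; hence Aut(K_3) ≅ S_3, order 6.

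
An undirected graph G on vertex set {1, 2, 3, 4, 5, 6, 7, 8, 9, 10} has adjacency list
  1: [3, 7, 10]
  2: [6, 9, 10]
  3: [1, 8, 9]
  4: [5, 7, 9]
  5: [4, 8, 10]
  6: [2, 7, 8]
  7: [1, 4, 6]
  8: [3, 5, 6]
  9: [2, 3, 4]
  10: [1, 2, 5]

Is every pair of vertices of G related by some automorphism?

Yes

G is 3-regular on 10 vertices with no triangles and no 4-cycles (girth 5): this is the Petersen graph. It is a classical fact that the Petersen graph has automorphism group S_5 (order 120), arising from its description as the Kneser graph K(5,2). Under this action every vertex can be carried to every other, so G is vertex-transitive.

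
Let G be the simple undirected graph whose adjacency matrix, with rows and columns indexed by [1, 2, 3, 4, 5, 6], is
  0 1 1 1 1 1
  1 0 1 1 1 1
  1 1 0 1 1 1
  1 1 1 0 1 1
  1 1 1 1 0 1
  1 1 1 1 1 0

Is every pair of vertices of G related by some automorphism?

Yes

Every vertex has degree 5, so G is the complete graph K_6. Any permutation of the 6 vertices preserves K_6, so Aut(K_6) = S_6 of order 6! = 720. This group acts transitively on the 6 vertices.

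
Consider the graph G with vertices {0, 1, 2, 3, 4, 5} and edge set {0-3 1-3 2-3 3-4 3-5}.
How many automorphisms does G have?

Vertex 3 has degree 5 and every other vertex has degree 1, so G is the star K_{1,5} with centre 3. The 5 leaves are pairwise interchangeable while the centre is fixed, giving Aut(G) = S_5.

120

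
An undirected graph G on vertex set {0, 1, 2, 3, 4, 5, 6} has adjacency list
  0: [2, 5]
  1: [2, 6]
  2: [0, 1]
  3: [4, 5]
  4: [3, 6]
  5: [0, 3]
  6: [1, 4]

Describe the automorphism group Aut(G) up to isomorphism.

the dihedral group of order 14

Every vertex has degree 2 and the graph is connected, so G is the 7-cycle C_7. The automorphisms of the 7-cycle are exactly the symmetries of a regular 7-gon: the dihedral group D_7, |D_7| = 14.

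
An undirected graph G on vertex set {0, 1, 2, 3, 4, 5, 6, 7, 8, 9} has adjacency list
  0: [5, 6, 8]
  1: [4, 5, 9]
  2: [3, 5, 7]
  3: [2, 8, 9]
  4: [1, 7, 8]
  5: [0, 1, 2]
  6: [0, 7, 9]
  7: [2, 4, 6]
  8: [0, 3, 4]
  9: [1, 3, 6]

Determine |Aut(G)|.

G is 3-regular on 10 vertices with no triangles and no 4-cycles (girth 5): this is the Petersen graph. Viewing the Petersen graph as the Kneser graph K(5,2) — vertices are 2-subsets of {1,…,5}, edges join disjoint pairs — its automorphisms are exactly the permutations of the 5-element set, so Aut ≅ S_5 of order 120.

120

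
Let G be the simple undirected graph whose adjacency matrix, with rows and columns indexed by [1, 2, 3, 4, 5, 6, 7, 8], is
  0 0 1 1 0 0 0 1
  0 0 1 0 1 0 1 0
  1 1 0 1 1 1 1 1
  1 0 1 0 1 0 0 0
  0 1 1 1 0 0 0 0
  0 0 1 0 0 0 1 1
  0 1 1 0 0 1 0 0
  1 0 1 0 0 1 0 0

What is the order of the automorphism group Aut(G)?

Vertex 3 is the unique vertex of degree 7; the remaining 7 vertices each have degree 3 and induce a cycle, so G is the wheel on 8 vertices with hub 3. With the hub fixed, the remaining symmetry is that of the rim cycle C_7, giving the dihedral group D_7.

14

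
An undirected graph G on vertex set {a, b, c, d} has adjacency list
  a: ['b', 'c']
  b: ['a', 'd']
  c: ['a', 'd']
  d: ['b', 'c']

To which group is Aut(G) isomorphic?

the hyperoctahedral group B_2

G is 2-regular and bipartite on 2^2 = 4 vertices with girth 4; it is the hypercube graph Q_2. The symmetry group of the 2-cube is the hyperoctahedral group B_2 = Z_2 ≀ S_2, of order 2^2·2! = 8.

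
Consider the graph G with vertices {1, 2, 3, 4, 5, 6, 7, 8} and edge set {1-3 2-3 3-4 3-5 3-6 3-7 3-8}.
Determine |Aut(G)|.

5040

Vertex 3 has degree 7 and every other vertex has degree 1, so G is the star K_{1,7} with centre 3. The 7 leaves are pairwise interchangeable while the centre is fixed, giving Aut(G) = S_7.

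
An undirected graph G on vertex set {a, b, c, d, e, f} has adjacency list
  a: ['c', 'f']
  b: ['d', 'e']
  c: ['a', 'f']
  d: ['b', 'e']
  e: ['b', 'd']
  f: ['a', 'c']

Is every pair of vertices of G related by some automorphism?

Yes

G has two connected components, {b, d, e} and {a, c, f}; each is 2-regular, so G = C_3 ⊔ C_3. Aut of a disjoint union of two copies of C_3 is the wreath product D_3 ≀ Z_2, of order 2·6² = 72. This group acts transitively on the 6 vertices.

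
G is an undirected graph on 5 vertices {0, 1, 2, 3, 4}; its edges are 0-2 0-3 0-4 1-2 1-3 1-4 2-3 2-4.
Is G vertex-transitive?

No

Vertex 2 is the only vertex of degree 4, so every automorphism fixes it; G is not vertex-transitive.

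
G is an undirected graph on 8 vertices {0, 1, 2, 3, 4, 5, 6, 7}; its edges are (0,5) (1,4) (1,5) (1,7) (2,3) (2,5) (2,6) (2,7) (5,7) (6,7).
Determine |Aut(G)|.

1

The degree sequence is [1, 3, 4, 1, 1, 4, 2, 4]. Checking the degree-preserving permutations of the vertex set shows that none except the identity preserves every edge, so Aut(G) is trivial.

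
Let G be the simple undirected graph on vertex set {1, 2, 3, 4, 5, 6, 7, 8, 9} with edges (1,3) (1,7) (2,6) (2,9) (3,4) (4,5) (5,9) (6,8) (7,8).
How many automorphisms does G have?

18

Every vertex has degree 2 and the graph is connected, so G is the 9-cycle C_9. The automorphisms of the 9-cycle are exactly the symmetries of a regular 9-gon: the dihedral group D_9, |D_9| = 18.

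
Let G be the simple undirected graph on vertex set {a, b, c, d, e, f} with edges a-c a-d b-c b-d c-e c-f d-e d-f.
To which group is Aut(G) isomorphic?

The vertices split by degree into {c, d} (degree 4) and {a, b, e, f} (degree 2); every edge runs between the two parts, so G is the complete bipartite graph K_{2,4}. The parts have unequal sizes, so no automorphism swaps them; each part is permuted independently, giving S_2 × S_4 of order 2!·4! = 48.

S_2 × S_4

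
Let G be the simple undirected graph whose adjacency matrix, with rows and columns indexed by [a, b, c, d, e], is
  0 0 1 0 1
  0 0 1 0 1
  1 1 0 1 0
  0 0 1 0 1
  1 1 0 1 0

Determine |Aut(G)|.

The vertices split by degree into {c, e} (degree 3) and {a, b, d} (degree 2); every edge runs between the two parts, so G is the complete bipartite graph K_{2,3}. The parts have unequal sizes, so no automorphism swaps them; each part is permuted independently, giving S_3 × S_2 of order 3!·2! = 12.

12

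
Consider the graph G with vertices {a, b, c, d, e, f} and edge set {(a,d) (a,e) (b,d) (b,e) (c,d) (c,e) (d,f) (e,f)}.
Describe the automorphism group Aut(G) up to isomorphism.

S_2 × S_4

The vertices split by degree into {d, e} (degree 4) and {a, b, c, f} (degree 2); every edge runs between the two parts, so G is the complete bipartite graph K_{2,4}. The parts have unequal sizes, so no automorphism swaps them; each part is permuted independently, giving S_2 × S_4 of order 2!·4! = 48.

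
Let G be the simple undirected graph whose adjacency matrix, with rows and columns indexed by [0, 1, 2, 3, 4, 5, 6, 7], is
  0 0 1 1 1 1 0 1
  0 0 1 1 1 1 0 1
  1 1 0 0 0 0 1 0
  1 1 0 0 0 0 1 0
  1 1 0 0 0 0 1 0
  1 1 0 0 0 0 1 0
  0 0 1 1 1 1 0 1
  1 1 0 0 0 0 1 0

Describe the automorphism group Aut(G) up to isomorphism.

The vertices split by degree into {0, 1, 6} (degree 5) and {2, 3, 4, 5, 7} (degree 3); every edge runs between the two parts, so G is the complete bipartite graph K_{3,5}. Automorphisms preserve the bipartition setwise (since the parts differ in size) and act as S_5 × S_3 within it; |Aut| = 720.

S_5 × S_3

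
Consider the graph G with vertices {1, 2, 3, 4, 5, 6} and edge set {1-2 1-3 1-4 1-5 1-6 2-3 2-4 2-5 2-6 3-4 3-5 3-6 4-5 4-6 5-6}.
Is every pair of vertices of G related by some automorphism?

Yes

All 6 vertices are pairwise adjacent: G = K_6. Every bijection on the vertex set is an automorphism of K_6; hence Aut(K_6) ≅ S_6, order 720. Under this action every vertex can be carried to every other, so G is vertex-transitive.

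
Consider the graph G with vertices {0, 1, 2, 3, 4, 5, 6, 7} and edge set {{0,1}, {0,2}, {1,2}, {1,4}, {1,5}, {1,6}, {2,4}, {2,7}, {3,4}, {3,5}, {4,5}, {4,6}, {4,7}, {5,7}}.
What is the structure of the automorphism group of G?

1

The degree sequence is [2, 5, 4, 2, 6, 4, 2, 3]. Checking the degree-preserving permutations of the vertex set shows that none except the identity preserves every edge, so Aut(G) is trivial.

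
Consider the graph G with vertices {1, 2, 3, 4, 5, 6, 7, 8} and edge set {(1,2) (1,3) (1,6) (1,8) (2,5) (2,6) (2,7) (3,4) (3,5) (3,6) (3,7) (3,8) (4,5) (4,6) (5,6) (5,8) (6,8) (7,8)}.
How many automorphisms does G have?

1

The degree sequence is [4, 4, 6, 3, 5, 6, 3, 5]. Checking the degree-preserving permutations of the vertex set shows that none except the identity preserves every edge, so Aut(G) is trivial.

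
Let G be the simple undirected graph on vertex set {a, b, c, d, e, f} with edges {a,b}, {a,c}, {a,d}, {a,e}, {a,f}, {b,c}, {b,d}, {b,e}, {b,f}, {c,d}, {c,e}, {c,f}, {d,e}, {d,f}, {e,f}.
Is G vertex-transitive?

Yes

All 6 vertices are pairwise adjacent: G = K_6. Any permutation of the 6 vertices preserves K_6, so Aut(K_6) = S_6 of order 6! = 720. This group acts transitively on the 6 vertices.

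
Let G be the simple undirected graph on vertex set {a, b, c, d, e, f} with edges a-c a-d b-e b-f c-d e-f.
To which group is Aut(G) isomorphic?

G has two connected components, {a, c, d} and {b, e, f}; each is 2-regular, so G = C_3 ⊔ C_3. Aut of a disjoint union of two copies of C_3 is the wreath product D_3 ≀ Z_2, of order 2·6² = 72.

(D_3 × D_3) ⋊ Z_2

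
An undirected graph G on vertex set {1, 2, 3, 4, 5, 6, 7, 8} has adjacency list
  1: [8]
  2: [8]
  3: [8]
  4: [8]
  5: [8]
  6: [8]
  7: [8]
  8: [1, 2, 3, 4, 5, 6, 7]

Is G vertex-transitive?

No

Vertex 8 is the only vertex of degree 7, so every automorphism fixes it; G is not vertex-transitive.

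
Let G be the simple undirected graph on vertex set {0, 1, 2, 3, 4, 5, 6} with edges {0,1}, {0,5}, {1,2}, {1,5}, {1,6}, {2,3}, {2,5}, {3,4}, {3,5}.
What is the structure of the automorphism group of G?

Degrees alone do not determine every vertex (e.g. 1 and 5 both have degree 4), but their neighbour-degree multisets differ: N(1) has degrees [1, 2, 3, 4] while N(5) has degrees [2, 3, 3, 4]. Repeating this refinement separates all vertices, so the only automorphism is the identity.

{e}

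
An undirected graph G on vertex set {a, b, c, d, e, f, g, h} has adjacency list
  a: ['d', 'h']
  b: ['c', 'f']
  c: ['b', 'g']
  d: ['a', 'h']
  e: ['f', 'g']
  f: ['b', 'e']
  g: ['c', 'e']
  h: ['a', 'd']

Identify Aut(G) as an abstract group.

D_3 × D_5

G has two connected components, {b, c, e, f, g} and {a, d, h}; each is 2-regular, so G = C_5 ⊔ C_3. No automorphism exchanges components of different sizes, hence Aut(G) is the direct product D_3 × D_5, order 60.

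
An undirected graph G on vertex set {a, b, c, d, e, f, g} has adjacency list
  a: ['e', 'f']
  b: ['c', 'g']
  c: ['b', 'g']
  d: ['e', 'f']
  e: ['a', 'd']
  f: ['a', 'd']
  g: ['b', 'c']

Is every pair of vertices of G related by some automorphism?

No

G has two connected components, {a, d, e, f} and {b, c, g}; each is 2-regular, so G = C_4 ⊔ C_3. The orbit of a under Aut(G) is {a, d, e, f}, which does not contain b, so G is not vertex-transitive.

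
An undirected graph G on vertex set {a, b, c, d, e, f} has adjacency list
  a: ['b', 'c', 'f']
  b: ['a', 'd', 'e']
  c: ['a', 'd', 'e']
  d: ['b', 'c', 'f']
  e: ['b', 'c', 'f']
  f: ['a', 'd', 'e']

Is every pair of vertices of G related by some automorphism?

Yes

G is 3-regular and bipartite with parts {b, c, f} and {a, d, e} (each part is independent and every cross-pair is an edge), so G = K_{3,3}. Aut(K_{3,3}) is the wreath product S_3 ≀ Z_2: permute within each part, then optionally swap the parts; |Aut| = 2·(3!)² = 72. This group acts transitively on the 6 vertices.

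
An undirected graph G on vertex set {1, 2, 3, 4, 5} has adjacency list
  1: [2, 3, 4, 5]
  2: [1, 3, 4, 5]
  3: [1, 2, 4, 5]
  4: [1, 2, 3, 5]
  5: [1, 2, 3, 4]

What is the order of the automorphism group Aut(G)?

Every vertex has degree 4, so G is the complete graph K_5. Any permutation of the 5 vertices preserves K_5, so Aut(K_5) = S_5 of order 5! = 120.

120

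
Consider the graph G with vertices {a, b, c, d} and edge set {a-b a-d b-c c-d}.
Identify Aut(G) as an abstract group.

the dihedral group of order 8

Every vertex has degree 2 and the graph is connected, so G is the 4-cycle C_4. C_4 has 4 rotations and 4 reflections, so Aut(C_4) ≅ D_4 of order 8.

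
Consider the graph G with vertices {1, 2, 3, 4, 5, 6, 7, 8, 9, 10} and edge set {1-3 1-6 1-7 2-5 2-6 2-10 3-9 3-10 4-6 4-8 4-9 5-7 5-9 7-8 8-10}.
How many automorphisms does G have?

120

G is 3-regular on 10 vertices with no triangles and no 4-cycles (girth 5): this is the Petersen graph. Viewing the Petersen graph as the Kneser graph K(5,2) — vertices are 2-subsets of {1,…,5}, edges join disjoint pairs — its automorphisms are exactly the permutations of the 5-element set, so Aut ≅ S_5 of order 120.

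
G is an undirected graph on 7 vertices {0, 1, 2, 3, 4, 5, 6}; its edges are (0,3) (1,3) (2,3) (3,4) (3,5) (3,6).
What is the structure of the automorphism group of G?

S_6

Vertex 3 has degree 6 and every other vertex has degree 1, so G is the star K_{1,6} with centre 3. The 6 leaves are pairwise interchangeable while the centre is fixed, giving Aut(G) = S_6.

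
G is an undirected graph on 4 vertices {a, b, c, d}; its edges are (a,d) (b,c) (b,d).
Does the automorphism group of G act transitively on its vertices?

Automorphisms preserve degree, but G has vertices of degree 1 and vertices of degree 2; no automorphism maps one to the other, so G is not vertex-transitive.

No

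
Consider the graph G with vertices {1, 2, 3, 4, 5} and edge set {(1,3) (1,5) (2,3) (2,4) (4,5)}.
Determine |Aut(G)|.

10

G is 2-regular and connected on 5 vertices, i.e. the cycle C_5. The automorphisms of the 5-cycle are exactly the symmetries of a regular 5-gon: the dihedral group D_5, |D_5| = 10.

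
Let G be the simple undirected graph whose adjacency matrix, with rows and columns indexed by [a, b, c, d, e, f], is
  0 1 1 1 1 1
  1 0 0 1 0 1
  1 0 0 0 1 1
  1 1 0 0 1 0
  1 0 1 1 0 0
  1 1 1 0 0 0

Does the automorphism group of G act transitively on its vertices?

Vertex a is the only vertex of degree 5, so every automorphism fixes it; G is not vertex-transitive.

No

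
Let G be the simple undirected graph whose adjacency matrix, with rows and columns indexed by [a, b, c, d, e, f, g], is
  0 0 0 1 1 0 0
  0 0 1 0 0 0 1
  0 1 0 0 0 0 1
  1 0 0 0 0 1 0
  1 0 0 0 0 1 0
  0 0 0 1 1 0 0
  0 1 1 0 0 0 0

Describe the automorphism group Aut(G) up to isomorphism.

D_4 × D_3

G has two connected components, {a, d, e, f} and {b, c, g}; each is 2-regular, so G = C_4 ⊔ C_3. The components are non-isomorphic (different sizes), so Aut(G) = Aut(C_4) × Aut(C_3) = D_4 × D_3 of order 8·6 = 48.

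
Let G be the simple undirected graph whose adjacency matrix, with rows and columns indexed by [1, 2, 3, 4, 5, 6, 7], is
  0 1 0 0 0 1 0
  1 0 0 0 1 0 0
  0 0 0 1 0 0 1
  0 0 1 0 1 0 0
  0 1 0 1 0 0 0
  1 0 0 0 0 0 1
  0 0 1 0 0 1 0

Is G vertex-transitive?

G is 2-regular and connected on 7 vertices, i.e. the cycle C_7. C_7 has 7 rotations and 7 reflections, so Aut(C_7) ≅ D_7 of order 14. Under this action every vertex can be carried to every other, so G is vertex-transitive.

Yes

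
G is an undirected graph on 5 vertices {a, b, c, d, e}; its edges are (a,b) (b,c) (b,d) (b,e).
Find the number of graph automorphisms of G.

Vertex b has degree 4 and every other vertex has degree 1, so G is the star K_{1,4} with centre b. Any automorphism fixes the centre and permutes the 4 leaves freely, so Aut(G) ≅ S_4 of order 4! = 24.

24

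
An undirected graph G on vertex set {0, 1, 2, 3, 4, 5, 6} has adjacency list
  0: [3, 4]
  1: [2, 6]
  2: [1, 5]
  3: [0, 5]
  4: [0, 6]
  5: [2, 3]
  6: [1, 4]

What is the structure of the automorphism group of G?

D_7

Every vertex has degree 2 and the graph is connected, so G is the 7-cycle C_7. The automorphisms of the 7-cycle are exactly the symmetries of a regular 7-gon: the dihedral group D_7, |D_7| = 14.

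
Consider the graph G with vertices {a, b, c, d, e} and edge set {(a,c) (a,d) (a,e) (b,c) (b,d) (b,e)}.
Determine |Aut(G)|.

The vertices split by degree into {a, b} (degree 3) and {c, d, e} (degree 2); every edge runs between the two parts, so G is the complete bipartite graph K_{2,3}. The parts have unequal sizes, so no automorphism swaps them; each part is permuted independently, giving S_2 × S_3 of order 2!·3! = 12.

12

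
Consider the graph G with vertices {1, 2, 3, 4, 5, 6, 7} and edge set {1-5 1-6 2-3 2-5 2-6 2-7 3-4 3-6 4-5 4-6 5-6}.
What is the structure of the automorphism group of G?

The degree sequence is [2, 4, 3, 3, 4, 5, 1]. Checking the degree-preserving permutations of the vertex set shows that none except the identity preserves every edge, so Aut(G) is trivial.

1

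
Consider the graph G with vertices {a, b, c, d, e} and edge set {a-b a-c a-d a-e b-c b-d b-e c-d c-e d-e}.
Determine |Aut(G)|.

120

All 5 vertices are pairwise adjacent: G = K_5. Every bijection on the vertex set is an automorphism of K_5; hence Aut(K_5) ≅ S_5, order 120.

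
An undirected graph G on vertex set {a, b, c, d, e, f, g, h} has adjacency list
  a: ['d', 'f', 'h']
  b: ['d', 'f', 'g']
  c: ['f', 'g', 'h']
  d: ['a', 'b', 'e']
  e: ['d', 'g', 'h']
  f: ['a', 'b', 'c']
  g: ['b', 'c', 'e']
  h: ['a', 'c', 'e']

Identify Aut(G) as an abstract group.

G is 3-regular and bipartite on 2^3 = 8 vertices with girth 4; it is the hypercube graph Q_3. The symmetry group of the 3-cube is the hyperoctahedral group B_3 = Z_2 ≀ S_3, of order 2^3·3! = 48.

Z_2^3 ⋊ S_3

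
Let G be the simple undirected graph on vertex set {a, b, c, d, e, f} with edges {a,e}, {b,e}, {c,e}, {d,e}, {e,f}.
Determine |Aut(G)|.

Vertex e has degree 5 and every other vertex has degree 1, so G is the star K_{1,5} with centre e. The 5 leaves are pairwise interchangeable while the centre is fixed, giving Aut(G) = S_5.

120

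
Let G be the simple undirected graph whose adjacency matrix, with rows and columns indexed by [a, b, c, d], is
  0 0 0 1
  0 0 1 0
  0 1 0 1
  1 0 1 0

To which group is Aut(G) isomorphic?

C_2

The degree sequence is [1, 1, 2, 2]; the two degree-1 vertices a and b are the ends of a path, so G = P_4. A path has exactly one nontrivial symmetry — reversal — giving Aut(G) of order 2.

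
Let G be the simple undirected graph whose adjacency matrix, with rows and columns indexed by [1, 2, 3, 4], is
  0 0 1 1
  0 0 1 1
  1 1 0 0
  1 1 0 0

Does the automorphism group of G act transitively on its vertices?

Yes

G is 2-regular and connected on 4 vertices, i.e. the cycle C_4. The automorphisms of the 4-cycle are exactly the symmetries of a regular 4-gon: the dihedral group D_4, |D_4| = 8. Under this action every vertex can be carried to every other, so G is vertex-transitive.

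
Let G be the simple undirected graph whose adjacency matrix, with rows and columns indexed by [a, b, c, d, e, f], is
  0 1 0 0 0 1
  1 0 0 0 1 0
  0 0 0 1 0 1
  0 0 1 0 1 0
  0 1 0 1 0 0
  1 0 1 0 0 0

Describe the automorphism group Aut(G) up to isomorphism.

D_6

G is 2-regular and connected on 6 vertices, i.e. the cycle C_6. C_6 has 6 rotations and 6 reflections, so Aut(C_6) ≅ D_6 of order 12.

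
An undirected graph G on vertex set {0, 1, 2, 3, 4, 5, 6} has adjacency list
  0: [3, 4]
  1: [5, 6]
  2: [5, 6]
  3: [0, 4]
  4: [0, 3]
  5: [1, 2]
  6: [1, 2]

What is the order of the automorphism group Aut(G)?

G has two connected components, {1, 2, 5, 6} and {0, 3, 4}; each is 2-regular, so G = C_4 ⊔ C_3. The components are non-isomorphic (different sizes), so Aut(G) = Aut(C_4) × Aut(C_3) = D_4 × D_3 of order 8·6 = 48.

48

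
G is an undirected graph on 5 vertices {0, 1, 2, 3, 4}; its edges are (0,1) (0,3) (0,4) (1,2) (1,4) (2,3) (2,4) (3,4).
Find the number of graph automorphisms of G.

8

Vertex 4 is the unique vertex of degree 4; the remaining 4 vertices each have degree 3 and induce a cycle, so G is the wheel on 5 vertices with hub 4. Every automorphism fixes the hub and acts on the rim 4-cycle, so Aut(G) ≅ Aut(C_4) = D_4 of order 8.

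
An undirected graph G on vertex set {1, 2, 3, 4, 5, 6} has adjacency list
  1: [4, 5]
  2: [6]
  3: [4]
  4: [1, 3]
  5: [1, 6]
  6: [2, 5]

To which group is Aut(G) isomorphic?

The degree sequence is [2, 1, 1, 2, 2, 2]; the two degree-1 vertices 2 and 3 are the ends of a path, so G = P_6. A path has exactly one nontrivial symmetry — reversal — giving Aut(G) of order 2.

Z_2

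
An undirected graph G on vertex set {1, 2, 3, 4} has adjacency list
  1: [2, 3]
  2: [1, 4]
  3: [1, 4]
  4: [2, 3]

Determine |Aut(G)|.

8

G is 2-regular and connected on 4 vertices, i.e. the cycle C_4. C_4 has 4 rotations and 4 reflections, so Aut(C_4) ≅ D_4 of order 8.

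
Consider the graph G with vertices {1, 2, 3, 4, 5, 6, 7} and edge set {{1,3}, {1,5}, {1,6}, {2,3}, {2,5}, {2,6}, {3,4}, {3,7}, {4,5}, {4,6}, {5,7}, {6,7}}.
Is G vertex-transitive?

No

Automorphisms preserve degree, but G has vertices of degree 3 and vertices of degree 4; no automorphism maps one to the other, so G is not vertex-transitive.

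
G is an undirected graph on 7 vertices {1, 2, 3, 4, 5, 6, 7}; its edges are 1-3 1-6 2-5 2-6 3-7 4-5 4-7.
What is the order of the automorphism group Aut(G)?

G is 2-regular and connected on 7 vertices, i.e. the cycle C_7. The automorphisms of the 7-cycle are exactly the symmetries of a regular 7-gon: the dihedral group D_7, |D_7| = 14.

14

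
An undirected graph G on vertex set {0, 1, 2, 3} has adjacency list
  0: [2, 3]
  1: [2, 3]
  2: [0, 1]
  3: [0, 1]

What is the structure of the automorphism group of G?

the dihedral group of order 8

Every vertex has degree 2 and the graph is connected, so G is the 4-cycle C_4. C_4 has 4 rotations and 4 reflections, so Aut(C_4) ≅ D_4 of order 8.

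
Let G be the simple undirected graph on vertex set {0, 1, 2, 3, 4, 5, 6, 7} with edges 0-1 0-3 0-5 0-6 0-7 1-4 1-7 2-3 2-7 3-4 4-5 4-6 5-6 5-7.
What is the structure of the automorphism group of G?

1

The degree sequence is [5, 3, 2, 3, 4, 4, 3, 4]. Checking the degree-preserving permutations of the vertex set shows that none except the identity preserves every edge, so Aut(G) is trivial.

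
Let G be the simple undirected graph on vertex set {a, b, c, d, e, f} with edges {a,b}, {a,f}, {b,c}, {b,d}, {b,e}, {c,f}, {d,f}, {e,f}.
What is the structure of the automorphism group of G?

The vertices split by degree into {b, f} (degree 4) and {a, c, d, e} (degree 2); every edge runs between the two parts, so G is the complete bipartite graph K_{2,4}. The parts have unequal sizes, so no automorphism swaps them; each part is permuted independently, giving S_2 × S_4 of order 2!·4! = 48.

S_2 × S_4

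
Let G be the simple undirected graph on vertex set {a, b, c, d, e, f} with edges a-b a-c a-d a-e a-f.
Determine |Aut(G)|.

Vertex a has degree 5 and every other vertex has degree 1, so G is the star K_{1,5} with centre a. Any automorphism fixes the centre and permutes the 5 leaves freely, so Aut(G) ≅ S_5 of order 5! = 120.

120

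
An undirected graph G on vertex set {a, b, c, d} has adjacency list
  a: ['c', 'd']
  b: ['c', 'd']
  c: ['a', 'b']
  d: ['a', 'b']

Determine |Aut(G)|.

8

G is 2-regular and bipartite on 2^2 = 4 vertices with girth 4; it is the hypercube graph Q_2. The symmetry group of the 2-cube is the hyperoctahedral group B_2 = Z_2 ≀ S_2, of order 2^2·2! = 8.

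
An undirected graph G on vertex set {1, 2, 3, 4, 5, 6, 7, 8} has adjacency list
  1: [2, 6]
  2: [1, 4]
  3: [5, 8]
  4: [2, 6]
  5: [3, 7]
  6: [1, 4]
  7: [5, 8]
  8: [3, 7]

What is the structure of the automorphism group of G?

G has two connected components, {3, 5, 7, 8} and {1, 2, 4, 6}; each is 2-regular, so G = C_4 ⊔ C_4. With two isomorphic components, Aut(G) = Aut(C_4) ≀ S_2 = (D_4 × D_4) ⋊ Z_2: permute each cycle by D_4, then optionally swap the two cycles. Order 2·(2·4)² = 128.

D_4 ≀ Z_2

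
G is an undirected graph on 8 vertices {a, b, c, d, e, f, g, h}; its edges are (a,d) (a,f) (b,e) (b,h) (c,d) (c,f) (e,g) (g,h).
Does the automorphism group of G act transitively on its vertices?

G has two connected components, {b, e, g, h} and {a, c, d, f}; each is 2-regular, so G = C_4 ⊔ C_4. With two isomorphic components, Aut(G) = Aut(C_4) ≀ S_2 = (D_4 × D_4) ⋊ Z_2: permute each cycle by D_4, then optionally swap the two cycles. Order 2·(2·4)² = 128. Under this action every vertex can be carried to every other, so G is vertex-transitive.

Yes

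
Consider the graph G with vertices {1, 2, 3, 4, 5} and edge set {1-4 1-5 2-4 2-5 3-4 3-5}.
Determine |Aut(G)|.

12

The vertices split by degree into {4, 5} (degree 3) and {1, 2, 3} (degree 2); every edge runs between the two parts, so G is the complete bipartite graph K_{2,3}. The parts have unequal sizes, so no automorphism swaps them; each part is permuted independently, giving S_2 × S_3 of order 2!·3! = 12.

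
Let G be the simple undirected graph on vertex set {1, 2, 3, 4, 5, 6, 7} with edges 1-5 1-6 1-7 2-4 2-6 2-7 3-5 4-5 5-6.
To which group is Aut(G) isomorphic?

{e}

Degrees alone do not determine every vertex (e.g. 1 and 2 both have degree 3), but their neighbour-degree multisets differ: N(1) has degrees [2, 3, 4] while N(2) has degrees [2, 2, 3]. Repeating this refinement separates all vertices, so the only automorphism is the identity.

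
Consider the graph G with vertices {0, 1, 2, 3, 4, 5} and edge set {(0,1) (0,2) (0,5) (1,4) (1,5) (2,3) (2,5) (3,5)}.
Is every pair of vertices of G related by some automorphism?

No

Vertex 3 is the only vertex of degree 2, so every automorphism fixes it; G is not vertex-transitive.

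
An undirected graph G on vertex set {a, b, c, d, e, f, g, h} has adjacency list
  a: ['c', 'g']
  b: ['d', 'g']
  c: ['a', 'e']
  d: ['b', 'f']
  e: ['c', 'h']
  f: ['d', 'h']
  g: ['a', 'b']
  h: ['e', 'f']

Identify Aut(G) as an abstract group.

D_8

G is 2-regular and connected on 8 vertices, i.e. the cycle C_8. The automorphisms of the 8-cycle are exactly the symmetries of a regular 8-gon: the dihedral group D_8, |D_8| = 16.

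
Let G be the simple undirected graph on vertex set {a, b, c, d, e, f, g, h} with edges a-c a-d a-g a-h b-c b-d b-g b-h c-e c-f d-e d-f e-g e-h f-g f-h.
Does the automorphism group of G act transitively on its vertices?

G is 4-regular and bipartite with parts {c, d, g, h} and {a, b, e, f} (each part is independent and every cross-pair is an edge), so G = K_{4,4}. Aut(K_{4,4}) is the wreath product S_4 ≀ Z_2: permute within each part, then optionally swap the parts; |Aut| = 2·(4!)² = 1152. This group acts transitively on the 8 vertices.

Yes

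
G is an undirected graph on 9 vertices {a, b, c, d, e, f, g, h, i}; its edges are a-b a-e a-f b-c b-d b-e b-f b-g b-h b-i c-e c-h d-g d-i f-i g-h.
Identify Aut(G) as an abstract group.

Vertex b is the unique vertex of degree 8; the remaining 8 vertices each have degree 3 and induce a cycle, so G is the wheel on 9 vertices with hub b. Every automorphism fixes the hub and acts on the rim 8-cycle, so Aut(G) ≅ Aut(C_8) = D_8 of order 16.

the dihedral group of order 16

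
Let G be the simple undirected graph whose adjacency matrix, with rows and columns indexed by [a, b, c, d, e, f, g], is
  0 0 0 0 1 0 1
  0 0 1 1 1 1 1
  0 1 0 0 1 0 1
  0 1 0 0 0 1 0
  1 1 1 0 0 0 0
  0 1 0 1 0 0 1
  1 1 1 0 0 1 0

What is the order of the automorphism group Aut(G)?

1

Degrees alone do not determine every vertex (e.g. a and d both have degree 2), but their neighbour-degree multisets differ: N(a) has degrees [3, 4] while N(d) has degrees [3, 5]. Repeating this refinement separates all vertices, so the only automorphism is the identity.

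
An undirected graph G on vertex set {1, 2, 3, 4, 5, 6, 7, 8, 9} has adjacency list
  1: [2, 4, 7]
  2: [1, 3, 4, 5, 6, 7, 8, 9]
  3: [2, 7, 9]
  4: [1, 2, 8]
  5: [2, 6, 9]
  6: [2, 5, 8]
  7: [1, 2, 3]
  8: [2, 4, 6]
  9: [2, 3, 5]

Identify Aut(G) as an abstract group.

D_8

Vertex 2 is the unique vertex of degree 8; the remaining 8 vertices each have degree 3 and induce a cycle, so G is the wheel on 9 vertices with hub 2. Every automorphism fixes the hub and acts on the rim 8-cycle, so Aut(G) ≅ Aut(C_8) = D_8 of order 16.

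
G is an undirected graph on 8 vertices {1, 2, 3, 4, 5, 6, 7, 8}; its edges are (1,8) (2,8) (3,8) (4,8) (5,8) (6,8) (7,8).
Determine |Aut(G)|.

Vertex 8 has degree 7 and every other vertex has degree 1, so G is the star K_{1,7} with centre 8. The 7 leaves are pairwise interchangeable while the centre is fixed, giving Aut(G) = S_7.

5040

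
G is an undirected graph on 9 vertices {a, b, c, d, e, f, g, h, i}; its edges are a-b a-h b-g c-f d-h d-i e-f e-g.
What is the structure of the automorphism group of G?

The degree sequence is [2, 2, 1, 2, 2, 2, 2, 2, 1]; the two degree-1 vertices c and i are the ends of a path, so G = P_9. A path has exactly one nontrivial symmetry — reversal — giving Aut(G) of order 2.

Z_2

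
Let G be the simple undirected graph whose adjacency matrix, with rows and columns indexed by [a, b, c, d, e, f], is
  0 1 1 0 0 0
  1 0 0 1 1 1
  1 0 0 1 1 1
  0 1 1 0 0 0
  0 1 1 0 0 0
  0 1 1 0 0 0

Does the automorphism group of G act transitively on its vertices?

Automorphisms preserve degree, but G has vertices of degree 2 and vertices of degree 4; no automorphism maps one to the other, so G is not vertex-transitive.

No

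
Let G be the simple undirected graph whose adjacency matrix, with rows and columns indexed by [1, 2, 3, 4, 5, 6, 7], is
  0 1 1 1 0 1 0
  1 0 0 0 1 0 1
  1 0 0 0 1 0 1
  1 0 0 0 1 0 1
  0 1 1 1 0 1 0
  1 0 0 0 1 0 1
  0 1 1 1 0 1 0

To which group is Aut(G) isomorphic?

The vertices split by degree into {1, 5, 7} (degree 4) and {2, 3, 4, 6} (degree 3); every edge runs between the two parts, so G is the complete bipartite graph K_{3,4}. The parts have unequal sizes, so no automorphism swaps them; each part is permuted independently, giving S_4 × S_3 of order 4!·3! = 144.

S_4 × S_3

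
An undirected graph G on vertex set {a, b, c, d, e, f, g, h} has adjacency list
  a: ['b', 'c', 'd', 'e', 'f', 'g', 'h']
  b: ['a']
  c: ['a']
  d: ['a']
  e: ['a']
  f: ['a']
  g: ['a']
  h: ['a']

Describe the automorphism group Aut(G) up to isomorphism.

Vertex a has degree 7 and every other vertex has degree 1, so G is the star K_{1,7} with centre a. Any automorphism fixes the centre and permutes the 7 leaves freely, so Aut(G) ≅ S_7 of order 7! = 5040.

S_7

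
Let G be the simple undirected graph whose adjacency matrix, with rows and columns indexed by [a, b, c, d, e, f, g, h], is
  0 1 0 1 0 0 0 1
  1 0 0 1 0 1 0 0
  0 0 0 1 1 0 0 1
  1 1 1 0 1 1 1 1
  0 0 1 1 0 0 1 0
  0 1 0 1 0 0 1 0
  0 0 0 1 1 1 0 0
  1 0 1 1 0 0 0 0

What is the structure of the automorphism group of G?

D_7

Vertex d is the unique vertex of degree 7; the remaining 7 vertices each have degree 3 and induce a cycle, so G is the wheel on 8 vertices with hub d. Every automorphism fixes the hub and acts on the rim 7-cycle, so Aut(G) ≅ Aut(C_7) = D_7 of order 14.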